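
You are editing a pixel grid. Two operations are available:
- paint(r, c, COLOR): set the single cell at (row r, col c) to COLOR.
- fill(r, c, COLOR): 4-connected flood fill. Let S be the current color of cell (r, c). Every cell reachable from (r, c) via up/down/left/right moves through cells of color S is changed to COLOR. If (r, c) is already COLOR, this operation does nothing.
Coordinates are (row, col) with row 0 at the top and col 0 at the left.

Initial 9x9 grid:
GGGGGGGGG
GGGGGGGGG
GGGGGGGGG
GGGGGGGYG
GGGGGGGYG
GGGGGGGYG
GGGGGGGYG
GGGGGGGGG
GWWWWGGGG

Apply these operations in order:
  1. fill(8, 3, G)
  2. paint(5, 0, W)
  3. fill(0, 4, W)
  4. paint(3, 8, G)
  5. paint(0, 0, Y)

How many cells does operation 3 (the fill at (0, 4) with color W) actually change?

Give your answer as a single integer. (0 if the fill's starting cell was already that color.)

After op 1 fill(8,3,G) [4 cells changed]:
GGGGGGGGG
GGGGGGGGG
GGGGGGGGG
GGGGGGGYG
GGGGGGGYG
GGGGGGGYG
GGGGGGGYG
GGGGGGGGG
GGGGGGGGG
After op 2 paint(5,0,W):
GGGGGGGGG
GGGGGGGGG
GGGGGGGGG
GGGGGGGYG
GGGGGGGYG
WGGGGGGYG
GGGGGGGYG
GGGGGGGGG
GGGGGGGGG
After op 3 fill(0,4,W) [76 cells changed]:
WWWWWWWWW
WWWWWWWWW
WWWWWWWWW
WWWWWWWYW
WWWWWWWYW
WWWWWWWYW
WWWWWWWYW
WWWWWWWWW
WWWWWWWWW

Answer: 76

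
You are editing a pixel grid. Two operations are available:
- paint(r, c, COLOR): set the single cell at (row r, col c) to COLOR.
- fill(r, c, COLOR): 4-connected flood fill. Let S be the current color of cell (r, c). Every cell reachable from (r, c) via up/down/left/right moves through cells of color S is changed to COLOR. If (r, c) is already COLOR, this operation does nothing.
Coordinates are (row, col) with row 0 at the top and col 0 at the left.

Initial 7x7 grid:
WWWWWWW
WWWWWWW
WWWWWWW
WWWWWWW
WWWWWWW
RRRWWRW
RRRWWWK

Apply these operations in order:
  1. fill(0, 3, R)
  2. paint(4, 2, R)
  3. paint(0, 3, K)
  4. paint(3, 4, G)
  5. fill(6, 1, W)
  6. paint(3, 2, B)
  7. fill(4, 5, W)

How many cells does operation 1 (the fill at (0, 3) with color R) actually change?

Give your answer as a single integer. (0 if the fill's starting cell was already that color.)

After op 1 fill(0,3,R) [41 cells changed]:
RRRRRRR
RRRRRRR
RRRRRRR
RRRRRRR
RRRRRRR
RRRRRRR
RRRRRRK

Answer: 41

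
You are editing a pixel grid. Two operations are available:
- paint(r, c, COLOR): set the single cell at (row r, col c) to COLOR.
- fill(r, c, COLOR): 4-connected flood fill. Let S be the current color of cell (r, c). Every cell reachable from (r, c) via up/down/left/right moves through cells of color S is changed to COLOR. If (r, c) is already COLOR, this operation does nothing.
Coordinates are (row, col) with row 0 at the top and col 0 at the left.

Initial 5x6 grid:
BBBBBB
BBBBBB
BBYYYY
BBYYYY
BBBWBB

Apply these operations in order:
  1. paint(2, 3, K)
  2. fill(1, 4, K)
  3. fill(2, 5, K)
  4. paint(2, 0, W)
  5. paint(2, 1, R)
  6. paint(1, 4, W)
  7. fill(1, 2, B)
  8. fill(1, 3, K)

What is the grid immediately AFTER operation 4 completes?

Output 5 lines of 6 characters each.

After op 1 paint(2,3,K):
BBBBBB
BBBBBB
BBYKYY
BBYYYY
BBBWBB
After op 2 fill(1,4,K) [19 cells changed]:
KKKKKK
KKKKKK
KKYKYY
KKYYYY
KKKWBB
After op 3 fill(2,5,K) [7 cells changed]:
KKKKKK
KKKKKK
KKKKKK
KKKKKK
KKKWBB
After op 4 paint(2,0,W):
KKKKKK
KKKKKK
WKKKKK
KKKKKK
KKKWBB

Answer: KKKKKK
KKKKKK
WKKKKK
KKKKKK
KKKWBB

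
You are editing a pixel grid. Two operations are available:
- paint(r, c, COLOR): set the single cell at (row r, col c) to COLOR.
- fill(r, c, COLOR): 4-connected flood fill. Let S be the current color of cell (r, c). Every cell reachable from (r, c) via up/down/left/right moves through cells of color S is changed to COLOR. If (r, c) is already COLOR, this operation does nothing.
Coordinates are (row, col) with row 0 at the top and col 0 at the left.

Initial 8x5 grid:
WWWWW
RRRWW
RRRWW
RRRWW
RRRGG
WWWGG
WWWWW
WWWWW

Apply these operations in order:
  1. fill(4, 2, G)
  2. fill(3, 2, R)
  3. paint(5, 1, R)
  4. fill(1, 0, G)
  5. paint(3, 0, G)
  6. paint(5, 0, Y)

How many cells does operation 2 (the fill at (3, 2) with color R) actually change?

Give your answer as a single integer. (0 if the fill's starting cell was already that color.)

Answer: 16

Derivation:
After op 1 fill(4,2,G) [12 cells changed]:
WWWWW
GGGWW
GGGWW
GGGWW
GGGGG
WWWGG
WWWWW
WWWWW
After op 2 fill(3,2,R) [16 cells changed]:
WWWWW
RRRWW
RRRWW
RRRWW
RRRRR
WWWRR
WWWWW
WWWWW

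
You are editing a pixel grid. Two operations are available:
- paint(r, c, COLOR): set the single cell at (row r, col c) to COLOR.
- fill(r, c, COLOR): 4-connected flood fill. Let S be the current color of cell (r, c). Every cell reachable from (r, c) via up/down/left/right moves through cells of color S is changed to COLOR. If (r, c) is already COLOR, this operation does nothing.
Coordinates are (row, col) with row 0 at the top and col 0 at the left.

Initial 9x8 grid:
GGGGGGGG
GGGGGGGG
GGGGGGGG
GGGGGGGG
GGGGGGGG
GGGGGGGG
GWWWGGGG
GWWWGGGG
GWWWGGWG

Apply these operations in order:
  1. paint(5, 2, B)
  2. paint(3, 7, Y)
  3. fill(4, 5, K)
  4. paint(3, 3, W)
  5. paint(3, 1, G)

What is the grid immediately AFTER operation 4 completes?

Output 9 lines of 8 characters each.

Answer: KKKKKKKK
KKKKKKKK
KKKKKKKK
KKKWKKKY
KKKKKKKK
KKBKKKKK
KWWWKKKK
KWWWKKKK
KWWWKKWK

Derivation:
After op 1 paint(5,2,B):
GGGGGGGG
GGGGGGGG
GGGGGGGG
GGGGGGGG
GGGGGGGG
GGBGGGGG
GWWWGGGG
GWWWGGGG
GWWWGGWG
After op 2 paint(3,7,Y):
GGGGGGGG
GGGGGGGG
GGGGGGGG
GGGGGGGY
GGGGGGGG
GGBGGGGG
GWWWGGGG
GWWWGGGG
GWWWGGWG
After op 3 fill(4,5,K) [60 cells changed]:
KKKKKKKK
KKKKKKKK
KKKKKKKK
KKKKKKKY
KKKKKKKK
KKBKKKKK
KWWWKKKK
KWWWKKKK
KWWWKKWK
After op 4 paint(3,3,W):
KKKKKKKK
KKKKKKKK
KKKKKKKK
KKKWKKKY
KKKKKKKK
KKBKKKKK
KWWWKKKK
KWWWKKKK
KWWWKKWK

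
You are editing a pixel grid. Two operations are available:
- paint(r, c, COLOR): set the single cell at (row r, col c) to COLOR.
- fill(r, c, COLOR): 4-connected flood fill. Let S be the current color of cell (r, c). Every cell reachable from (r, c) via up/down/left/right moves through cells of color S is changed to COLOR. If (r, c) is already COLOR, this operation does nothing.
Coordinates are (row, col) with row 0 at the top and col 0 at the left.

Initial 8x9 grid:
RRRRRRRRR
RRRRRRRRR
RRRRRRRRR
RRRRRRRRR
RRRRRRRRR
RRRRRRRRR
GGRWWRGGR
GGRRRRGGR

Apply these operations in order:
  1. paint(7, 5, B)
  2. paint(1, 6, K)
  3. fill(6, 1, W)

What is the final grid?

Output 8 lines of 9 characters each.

After op 1 paint(7,5,B):
RRRRRRRRR
RRRRRRRRR
RRRRRRRRR
RRRRRRRRR
RRRRRRRRR
RRRRRRRRR
GGRWWRGGR
GGRRRBGGR
After op 2 paint(1,6,K):
RRRRRRRRR
RRRRRRKRR
RRRRRRRRR
RRRRRRRRR
RRRRRRRRR
RRRRRRRRR
GGRWWRGGR
GGRRRBGGR
After op 3 fill(6,1,W) [4 cells changed]:
RRRRRRRRR
RRRRRRKRR
RRRRRRRRR
RRRRRRRRR
RRRRRRRRR
RRRRRRRRR
WWRWWRGGR
WWRRRBGGR

Answer: RRRRRRRRR
RRRRRRKRR
RRRRRRRRR
RRRRRRRRR
RRRRRRRRR
RRRRRRRRR
WWRWWRGGR
WWRRRBGGR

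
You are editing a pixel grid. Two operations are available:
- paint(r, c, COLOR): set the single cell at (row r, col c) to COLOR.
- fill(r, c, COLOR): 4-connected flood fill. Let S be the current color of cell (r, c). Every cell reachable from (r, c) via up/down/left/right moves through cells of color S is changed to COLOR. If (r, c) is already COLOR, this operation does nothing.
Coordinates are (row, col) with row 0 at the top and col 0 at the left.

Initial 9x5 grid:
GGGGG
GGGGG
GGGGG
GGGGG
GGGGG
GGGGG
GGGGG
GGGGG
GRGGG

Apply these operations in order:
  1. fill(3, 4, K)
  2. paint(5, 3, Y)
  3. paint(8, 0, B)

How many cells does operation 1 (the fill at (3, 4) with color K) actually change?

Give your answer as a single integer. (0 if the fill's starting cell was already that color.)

After op 1 fill(3,4,K) [44 cells changed]:
KKKKK
KKKKK
KKKKK
KKKKK
KKKKK
KKKKK
KKKKK
KKKKK
KRKKK

Answer: 44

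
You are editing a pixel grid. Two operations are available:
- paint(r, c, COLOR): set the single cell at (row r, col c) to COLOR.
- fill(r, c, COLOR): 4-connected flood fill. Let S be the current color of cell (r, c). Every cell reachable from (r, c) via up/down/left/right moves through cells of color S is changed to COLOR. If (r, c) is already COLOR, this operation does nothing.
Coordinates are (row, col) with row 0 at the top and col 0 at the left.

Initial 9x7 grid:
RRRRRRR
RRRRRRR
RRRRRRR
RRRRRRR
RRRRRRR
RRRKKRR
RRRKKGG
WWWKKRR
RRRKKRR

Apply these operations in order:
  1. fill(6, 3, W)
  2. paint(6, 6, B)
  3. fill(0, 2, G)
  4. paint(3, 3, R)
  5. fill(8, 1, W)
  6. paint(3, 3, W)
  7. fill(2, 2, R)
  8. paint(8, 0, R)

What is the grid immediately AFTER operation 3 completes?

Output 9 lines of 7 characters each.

After op 1 fill(6,3,W) [8 cells changed]:
RRRRRRR
RRRRRRR
RRRRRRR
RRRRRRR
RRRRRRR
RRRWWRR
RRRWWGG
WWWWWRR
RRRWWRR
After op 2 paint(6,6,B):
RRRRRRR
RRRRRRR
RRRRRRR
RRRRRRR
RRRRRRR
RRRWWRR
RRRWWGB
WWWWWRR
RRRWWRR
After op 3 fill(0,2,G) [43 cells changed]:
GGGGGGG
GGGGGGG
GGGGGGG
GGGGGGG
GGGGGGG
GGGWWGG
GGGWWGB
WWWWWRR
RRRWWRR

Answer: GGGGGGG
GGGGGGG
GGGGGGG
GGGGGGG
GGGGGGG
GGGWWGG
GGGWWGB
WWWWWRR
RRRWWRR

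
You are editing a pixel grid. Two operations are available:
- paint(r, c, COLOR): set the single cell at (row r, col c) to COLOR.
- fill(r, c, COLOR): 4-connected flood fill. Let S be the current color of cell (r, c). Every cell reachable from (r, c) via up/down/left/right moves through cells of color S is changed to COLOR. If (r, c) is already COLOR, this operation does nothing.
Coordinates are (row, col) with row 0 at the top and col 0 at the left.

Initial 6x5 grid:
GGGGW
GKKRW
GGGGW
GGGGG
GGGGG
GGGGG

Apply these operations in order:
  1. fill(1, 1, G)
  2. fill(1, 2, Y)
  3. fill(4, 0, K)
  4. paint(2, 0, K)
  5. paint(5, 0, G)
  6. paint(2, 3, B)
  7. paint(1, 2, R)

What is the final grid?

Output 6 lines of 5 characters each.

Answer: KKKKW
KKRRW
KKKBW
KKKKK
KKKKK
GKKKK

Derivation:
After op 1 fill(1,1,G) [2 cells changed]:
GGGGW
GGGRW
GGGGW
GGGGG
GGGGG
GGGGG
After op 2 fill(1,2,Y) [26 cells changed]:
YYYYW
YYYRW
YYYYW
YYYYY
YYYYY
YYYYY
After op 3 fill(4,0,K) [26 cells changed]:
KKKKW
KKKRW
KKKKW
KKKKK
KKKKK
KKKKK
After op 4 paint(2,0,K):
KKKKW
KKKRW
KKKKW
KKKKK
KKKKK
KKKKK
After op 5 paint(5,0,G):
KKKKW
KKKRW
KKKKW
KKKKK
KKKKK
GKKKK
After op 6 paint(2,3,B):
KKKKW
KKKRW
KKKBW
KKKKK
KKKKK
GKKKK
After op 7 paint(1,2,R):
KKKKW
KKRRW
KKKBW
KKKKK
KKKKK
GKKKK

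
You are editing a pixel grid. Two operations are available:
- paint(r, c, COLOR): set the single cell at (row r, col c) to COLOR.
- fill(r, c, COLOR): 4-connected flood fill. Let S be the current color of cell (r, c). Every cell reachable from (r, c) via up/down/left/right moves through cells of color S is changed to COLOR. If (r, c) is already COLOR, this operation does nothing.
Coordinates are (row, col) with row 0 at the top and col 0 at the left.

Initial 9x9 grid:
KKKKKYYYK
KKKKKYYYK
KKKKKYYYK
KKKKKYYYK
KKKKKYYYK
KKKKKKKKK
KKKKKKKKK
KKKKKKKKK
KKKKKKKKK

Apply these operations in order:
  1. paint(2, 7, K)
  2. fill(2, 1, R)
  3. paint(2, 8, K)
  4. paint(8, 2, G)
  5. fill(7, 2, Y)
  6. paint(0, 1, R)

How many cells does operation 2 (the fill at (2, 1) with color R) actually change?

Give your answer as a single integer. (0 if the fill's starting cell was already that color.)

After op 1 paint(2,7,K):
KKKKKYYYK
KKKKKYYYK
KKKKKYYKK
KKKKKYYYK
KKKKKYYYK
KKKKKKKKK
KKKKKKKKK
KKKKKKKKK
KKKKKKKKK
After op 2 fill(2,1,R) [67 cells changed]:
RRRRRYYYR
RRRRRYYYR
RRRRRYYRR
RRRRRYYYR
RRRRRYYYR
RRRRRRRRR
RRRRRRRRR
RRRRRRRRR
RRRRRRRRR

Answer: 67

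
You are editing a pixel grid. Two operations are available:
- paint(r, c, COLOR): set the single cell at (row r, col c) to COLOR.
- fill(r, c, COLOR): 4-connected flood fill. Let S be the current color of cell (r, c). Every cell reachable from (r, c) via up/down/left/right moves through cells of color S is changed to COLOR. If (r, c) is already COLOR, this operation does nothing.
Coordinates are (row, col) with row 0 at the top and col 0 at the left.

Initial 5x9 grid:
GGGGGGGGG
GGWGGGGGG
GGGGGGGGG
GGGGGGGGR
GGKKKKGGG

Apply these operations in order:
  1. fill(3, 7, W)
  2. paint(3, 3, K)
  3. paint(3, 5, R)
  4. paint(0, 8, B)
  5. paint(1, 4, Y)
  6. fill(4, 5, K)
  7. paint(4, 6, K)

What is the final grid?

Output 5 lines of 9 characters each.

Answer: WWWWWWWWB
WWWWYWWWW
WWWWWWWWW
WWWKWRWWR
WWKKKKKWW

Derivation:
After op 1 fill(3,7,W) [39 cells changed]:
WWWWWWWWW
WWWWWWWWW
WWWWWWWWW
WWWWWWWWR
WWKKKKWWW
After op 2 paint(3,3,K):
WWWWWWWWW
WWWWWWWWW
WWWWWWWWW
WWWKWWWWR
WWKKKKWWW
After op 3 paint(3,5,R):
WWWWWWWWW
WWWWWWWWW
WWWWWWWWW
WWWKWRWWR
WWKKKKWWW
After op 4 paint(0,8,B):
WWWWWWWWB
WWWWWWWWW
WWWWWWWWW
WWWKWRWWR
WWKKKKWWW
After op 5 paint(1,4,Y):
WWWWWWWWB
WWWWYWWWW
WWWWWWWWW
WWWKWRWWR
WWKKKKWWW
After op 6 fill(4,5,K) [0 cells changed]:
WWWWWWWWB
WWWWYWWWW
WWWWWWWWW
WWWKWRWWR
WWKKKKWWW
After op 7 paint(4,6,K):
WWWWWWWWB
WWWWYWWWW
WWWWWWWWW
WWWKWRWWR
WWKKKKKWW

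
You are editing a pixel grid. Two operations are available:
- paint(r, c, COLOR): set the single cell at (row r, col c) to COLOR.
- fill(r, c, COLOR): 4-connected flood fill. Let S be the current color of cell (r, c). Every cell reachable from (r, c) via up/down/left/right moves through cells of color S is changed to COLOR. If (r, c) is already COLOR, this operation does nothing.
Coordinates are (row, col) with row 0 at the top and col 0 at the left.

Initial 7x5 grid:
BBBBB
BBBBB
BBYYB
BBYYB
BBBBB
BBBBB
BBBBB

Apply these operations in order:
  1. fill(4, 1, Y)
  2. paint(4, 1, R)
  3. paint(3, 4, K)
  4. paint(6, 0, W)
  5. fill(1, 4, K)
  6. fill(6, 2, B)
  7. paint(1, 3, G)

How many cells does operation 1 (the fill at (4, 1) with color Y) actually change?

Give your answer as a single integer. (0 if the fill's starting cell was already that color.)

Answer: 31

Derivation:
After op 1 fill(4,1,Y) [31 cells changed]:
YYYYY
YYYYY
YYYYY
YYYYY
YYYYY
YYYYY
YYYYY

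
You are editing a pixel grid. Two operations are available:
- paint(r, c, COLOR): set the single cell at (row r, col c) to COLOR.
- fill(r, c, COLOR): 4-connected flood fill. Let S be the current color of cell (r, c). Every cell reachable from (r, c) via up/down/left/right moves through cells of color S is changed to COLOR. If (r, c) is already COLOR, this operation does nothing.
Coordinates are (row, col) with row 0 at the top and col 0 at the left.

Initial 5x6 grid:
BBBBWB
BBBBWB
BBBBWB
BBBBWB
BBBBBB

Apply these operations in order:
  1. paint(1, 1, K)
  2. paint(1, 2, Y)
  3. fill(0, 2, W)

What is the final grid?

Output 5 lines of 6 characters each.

Answer: WWWWWW
WKYWWW
WWWWWW
WWWWWW
WWWWWW

Derivation:
After op 1 paint(1,1,K):
BBBBWB
BKBBWB
BBBBWB
BBBBWB
BBBBBB
After op 2 paint(1,2,Y):
BBBBWB
BKYBWB
BBBBWB
BBBBWB
BBBBBB
After op 3 fill(0,2,W) [24 cells changed]:
WWWWWW
WKYWWW
WWWWWW
WWWWWW
WWWWWW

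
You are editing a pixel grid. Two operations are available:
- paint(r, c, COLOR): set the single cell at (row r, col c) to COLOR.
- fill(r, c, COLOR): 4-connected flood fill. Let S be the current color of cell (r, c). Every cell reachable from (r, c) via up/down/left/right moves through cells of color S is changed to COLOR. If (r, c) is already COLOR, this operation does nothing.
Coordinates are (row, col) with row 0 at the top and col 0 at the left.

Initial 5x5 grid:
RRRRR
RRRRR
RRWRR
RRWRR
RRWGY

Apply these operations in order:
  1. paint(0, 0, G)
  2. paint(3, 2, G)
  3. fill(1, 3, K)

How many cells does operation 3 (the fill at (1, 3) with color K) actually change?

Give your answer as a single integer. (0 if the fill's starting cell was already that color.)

Answer: 19

Derivation:
After op 1 paint(0,0,G):
GRRRR
RRRRR
RRWRR
RRWRR
RRWGY
After op 2 paint(3,2,G):
GRRRR
RRRRR
RRWRR
RRGRR
RRWGY
After op 3 fill(1,3,K) [19 cells changed]:
GKKKK
KKKKK
KKWKK
KKGKK
KKWGY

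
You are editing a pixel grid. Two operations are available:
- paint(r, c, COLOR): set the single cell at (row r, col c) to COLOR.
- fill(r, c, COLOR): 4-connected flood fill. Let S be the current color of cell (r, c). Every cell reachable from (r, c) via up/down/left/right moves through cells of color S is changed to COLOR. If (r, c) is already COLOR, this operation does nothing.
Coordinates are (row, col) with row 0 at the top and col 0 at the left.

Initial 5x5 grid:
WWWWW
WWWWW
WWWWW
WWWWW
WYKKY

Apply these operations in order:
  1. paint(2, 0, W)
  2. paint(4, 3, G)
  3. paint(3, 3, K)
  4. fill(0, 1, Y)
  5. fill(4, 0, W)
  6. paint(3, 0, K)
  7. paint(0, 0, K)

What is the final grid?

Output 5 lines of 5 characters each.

After op 1 paint(2,0,W):
WWWWW
WWWWW
WWWWW
WWWWW
WYKKY
After op 2 paint(4,3,G):
WWWWW
WWWWW
WWWWW
WWWWW
WYKGY
After op 3 paint(3,3,K):
WWWWW
WWWWW
WWWWW
WWWKW
WYKGY
After op 4 fill(0,1,Y) [20 cells changed]:
YYYYY
YYYYY
YYYYY
YYYKY
YYKGY
After op 5 fill(4,0,W) [22 cells changed]:
WWWWW
WWWWW
WWWWW
WWWKW
WWKGW
After op 6 paint(3,0,K):
WWWWW
WWWWW
WWWWW
KWWKW
WWKGW
After op 7 paint(0,0,K):
KWWWW
WWWWW
WWWWW
KWWKW
WWKGW

Answer: KWWWW
WWWWW
WWWWW
KWWKW
WWKGW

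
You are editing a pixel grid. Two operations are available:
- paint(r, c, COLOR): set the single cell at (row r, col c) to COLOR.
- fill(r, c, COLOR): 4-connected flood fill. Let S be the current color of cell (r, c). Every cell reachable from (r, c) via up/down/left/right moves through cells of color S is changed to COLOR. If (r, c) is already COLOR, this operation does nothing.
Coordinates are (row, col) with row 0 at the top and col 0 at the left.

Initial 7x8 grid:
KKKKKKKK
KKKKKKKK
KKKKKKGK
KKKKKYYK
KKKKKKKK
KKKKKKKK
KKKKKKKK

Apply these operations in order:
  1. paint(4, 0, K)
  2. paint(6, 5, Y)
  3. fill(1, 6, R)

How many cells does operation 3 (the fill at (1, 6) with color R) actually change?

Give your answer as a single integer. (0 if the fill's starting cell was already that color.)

Answer: 52

Derivation:
After op 1 paint(4,0,K):
KKKKKKKK
KKKKKKKK
KKKKKKGK
KKKKKYYK
KKKKKKKK
KKKKKKKK
KKKKKKKK
After op 2 paint(6,5,Y):
KKKKKKKK
KKKKKKKK
KKKKKKGK
KKKKKYYK
KKKKKKKK
KKKKKKKK
KKKKKYKK
After op 3 fill(1,6,R) [52 cells changed]:
RRRRRRRR
RRRRRRRR
RRRRRRGR
RRRRRYYR
RRRRRRRR
RRRRRRRR
RRRRRYRR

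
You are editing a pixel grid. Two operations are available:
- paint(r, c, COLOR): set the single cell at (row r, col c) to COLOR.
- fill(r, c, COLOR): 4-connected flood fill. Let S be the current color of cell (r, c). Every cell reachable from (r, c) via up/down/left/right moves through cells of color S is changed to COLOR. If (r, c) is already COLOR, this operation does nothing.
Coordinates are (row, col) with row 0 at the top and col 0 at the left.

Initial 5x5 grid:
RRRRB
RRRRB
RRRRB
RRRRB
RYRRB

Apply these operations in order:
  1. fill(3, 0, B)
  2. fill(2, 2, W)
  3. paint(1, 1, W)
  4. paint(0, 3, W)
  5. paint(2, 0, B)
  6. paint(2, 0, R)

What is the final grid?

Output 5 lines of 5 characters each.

After op 1 fill(3,0,B) [19 cells changed]:
BBBBB
BBBBB
BBBBB
BBBBB
BYBBB
After op 2 fill(2,2,W) [24 cells changed]:
WWWWW
WWWWW
WWWWW
WWWWW
WYWWW
After op 3 paint(1,1,W):
WWWWW
WWWWW
WWWWW
WWWWW
WYWWW
After op 4 paint(0,3,W):
WWWWW
WWWWW
WWWWW
WWWWW
WYWWW
After op 5 paint(2,0,B):
WWWWW
WWWWW
BWWWW
WWWWW
WYWWW
After op 6 paint(2,0,R):
WWWWW
WWWWW
RWWWW
WWWWW
WYWWW

Answer: WWWWW
WWWWW
RWWWW
WWWWW
WYWWW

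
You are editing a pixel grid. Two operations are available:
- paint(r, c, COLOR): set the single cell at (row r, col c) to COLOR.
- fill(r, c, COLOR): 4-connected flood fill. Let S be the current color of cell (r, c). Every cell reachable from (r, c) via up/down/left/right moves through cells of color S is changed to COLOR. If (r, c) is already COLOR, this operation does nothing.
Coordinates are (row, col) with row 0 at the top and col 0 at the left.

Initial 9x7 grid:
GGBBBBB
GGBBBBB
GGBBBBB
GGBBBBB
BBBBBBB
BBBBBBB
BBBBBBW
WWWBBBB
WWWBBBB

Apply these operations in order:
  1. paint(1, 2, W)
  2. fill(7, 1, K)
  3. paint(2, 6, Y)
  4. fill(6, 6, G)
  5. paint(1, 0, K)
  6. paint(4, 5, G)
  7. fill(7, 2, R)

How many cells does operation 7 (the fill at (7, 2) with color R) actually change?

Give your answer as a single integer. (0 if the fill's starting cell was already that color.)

Answer: 6

Derivation:
After op 1 paint(1,2,W):
GGBBBBB
GGWBBBB
GGBBBBB
GGBBBBB
BBBBBBB
BBBBBBB
BBBBBBW
WWWBBBB
WWWBBBB
After op 2 fill(7,1,K) [6 cells changed]:
GGBBBBB
GGWBBBB
GGBBBBB
GGBBBBB
BBBBBBB
BBBBBBB
BBBBBBW
KKKBBBB
KKKBBBB
After op 3 paint(2,6,Y):
GGBBBBB
GGWBBBB
GGBBBBY
GGBBBBB
BBBBBBB
BBBBBBB
BBBBBBW
KKKBBBB
KKKBBBB
After op 4 fill(6,6,G) [1 cells changed]:
GGBBBBB
GGWBBBB
GGBBBBY
GGBBBBB
BBBBBBB
BBBBBBB
BBBBBBG
KKKBBBB
KKKBBBB
After op 5 paint(1,0,K):
GGBBBBB
KGWBBBB
GGBBBBY
GGBBBBB
BBBBBBB
BBBBBBB
BBBBBBG
KKKBBBB
KKKBBBB
After op 6 paint(4,5,G):
GGBBBBB
KGWBBBB
GGBBBBY
GGBBBBB
BBBBBGB
BBBBBBB
BBBBBBG
KKKBBBB
KKKBBBB
After op 7 fill(7,2,R) [6 cells changed]:
GGBBBBB
KGWBBBB
GGBBBBY
GGBBBBB
BBBBBGB
BBBBBBB
BBBBBBG
RRRBBBB
RRRBBBB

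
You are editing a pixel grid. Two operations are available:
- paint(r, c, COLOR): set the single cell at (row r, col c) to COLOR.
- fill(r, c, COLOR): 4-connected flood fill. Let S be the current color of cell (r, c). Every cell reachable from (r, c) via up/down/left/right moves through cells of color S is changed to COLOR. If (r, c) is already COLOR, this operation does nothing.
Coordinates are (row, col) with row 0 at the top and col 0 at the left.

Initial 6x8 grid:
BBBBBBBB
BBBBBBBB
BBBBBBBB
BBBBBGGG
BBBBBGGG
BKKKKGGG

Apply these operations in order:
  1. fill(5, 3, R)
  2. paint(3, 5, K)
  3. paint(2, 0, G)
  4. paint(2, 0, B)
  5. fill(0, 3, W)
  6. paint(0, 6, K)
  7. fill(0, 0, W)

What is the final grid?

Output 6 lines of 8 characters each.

Answer: WWWWWWKW
WWWWWWWW
WWWWWWWW
WWWWWKGG
WWWWWGGG
WRRRRGGG

Derivation:
After op 1 fill(5,3,R) [4 cells changed]:
BBBBBBBB
BBBBBBBB
BBBBBBBB
BBBBBGGG
BBBBBGGG
BRRRRGGG
After op 2 paint(3,5,K):
BBBBBBBB
BBBBBBBB
BBBBBBBB
BBBBBKGG
BBBBBGGG
BRRRRGGG
After op 3 paint(2,0,G):
BBBBBBBB
BBBBBBBB
GBBBBBBB
BBBBBKGG
BBBBBGGG
BRRRRGGG
After op 4 paint(2,0,B):
BBBBBBBB
BBBBBBBB
BBBBBBBB
BBBBBKGG
BBBBBGGG
BRRRRGGG
After op 5 fill(0,3,W) [35 cells changed]:
WWWWWWWW
WWWWWWWW
WWWWWWWW
WWWWWKGG
WWWWWGGG
WRRRRGGG
After op 6 paint(0,6,K):
WWWWWWKW
WWWWWWWW
WWWWWWWW
WWWWWKGG
WWWWWGGG
WRRRRGGG
After op 7 fill(0,0,W) [0 cells changed]:
WWWWWWKW
WWWWWWWW
WWWWWWWW
WWWWWKGG
WWWWWGGG
WRRRRGGG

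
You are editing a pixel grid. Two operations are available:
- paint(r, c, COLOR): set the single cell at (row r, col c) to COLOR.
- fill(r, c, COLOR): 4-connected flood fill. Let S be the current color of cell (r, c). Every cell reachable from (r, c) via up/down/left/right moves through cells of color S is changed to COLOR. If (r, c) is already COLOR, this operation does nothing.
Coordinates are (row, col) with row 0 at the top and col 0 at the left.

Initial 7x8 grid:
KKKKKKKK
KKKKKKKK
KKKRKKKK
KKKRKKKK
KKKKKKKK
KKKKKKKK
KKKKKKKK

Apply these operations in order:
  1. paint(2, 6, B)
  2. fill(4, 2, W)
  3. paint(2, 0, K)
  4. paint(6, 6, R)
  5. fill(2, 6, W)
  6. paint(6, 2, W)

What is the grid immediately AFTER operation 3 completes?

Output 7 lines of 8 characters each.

Answer: WWWWWWWW
WWWWWWWW
KWWRWWBW
WWWRWWWW
WWWWWWWW
WWWWWWWW
WWWWWWWW

Derivation:
After op 1 paint(2,6,B):
KKKKKKKK
KKKKKKKK
KKKRKKBK
KKKRKKKK
KKKKKKKK
KKKKKKKK
KKKKKKKK
After op 2 fill(4,2,W) [53 cells changed]:
WWWWWWWW
WWWWWWWW
WWWRWWBW
WWWRWWWW
WWWWWWWW
WWWWWWWW
WWWWWWWW
After op 3 paint(2,0,K):
WWWWWWWW
WWWWWWWW
KWWRWWBW
WWWRWWWW
WWWWWWWW
WWWWWWWW
WWWWWWWW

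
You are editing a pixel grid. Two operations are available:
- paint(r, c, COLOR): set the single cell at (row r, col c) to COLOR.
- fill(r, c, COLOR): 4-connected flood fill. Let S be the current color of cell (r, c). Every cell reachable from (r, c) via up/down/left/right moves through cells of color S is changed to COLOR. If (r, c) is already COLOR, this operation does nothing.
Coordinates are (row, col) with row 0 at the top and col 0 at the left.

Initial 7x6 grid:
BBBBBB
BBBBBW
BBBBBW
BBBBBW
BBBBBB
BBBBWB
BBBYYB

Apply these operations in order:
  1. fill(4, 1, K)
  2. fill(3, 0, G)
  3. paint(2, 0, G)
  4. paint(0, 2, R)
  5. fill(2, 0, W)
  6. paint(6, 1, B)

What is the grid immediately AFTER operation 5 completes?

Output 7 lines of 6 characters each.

After op 1 fill(4,1,K) [36 cells changed]:
KKKKKK
KKKKKW
KKKKKW
KKKKKW
KKKKKK
KKKKWK
KKKYYK
After op 2 fill(3,0,G) [36 cells changed]:
GGGGGG
GGGGGW
GGGGGW
GGGGGW
GGGGGG
GGGGWG
GGGYYG
After op 3 paint(2,0,G):
GGGGGG
GGGGGW
GGGGGW
GGGGGW
GGGGGG
GGGGWG
GGGYYG
After op 4 paint(0,2,R):
GGRGGG
GGGGGW
GGGGGW
GGGGGW
GGGGGG
GGGGWG
GGGYYG
After op 5 fill(2,0,W) [35 cells changed]:
WWRWWW
WWWWWW
WWWWWW
WWWWWW
WWWWWW
WWWWWW
WWWYYW

Answer: WWRWWW
WWWWWW
WWWWWW
WWWWWW
WWWWWW
WWWWWW
WWWYYW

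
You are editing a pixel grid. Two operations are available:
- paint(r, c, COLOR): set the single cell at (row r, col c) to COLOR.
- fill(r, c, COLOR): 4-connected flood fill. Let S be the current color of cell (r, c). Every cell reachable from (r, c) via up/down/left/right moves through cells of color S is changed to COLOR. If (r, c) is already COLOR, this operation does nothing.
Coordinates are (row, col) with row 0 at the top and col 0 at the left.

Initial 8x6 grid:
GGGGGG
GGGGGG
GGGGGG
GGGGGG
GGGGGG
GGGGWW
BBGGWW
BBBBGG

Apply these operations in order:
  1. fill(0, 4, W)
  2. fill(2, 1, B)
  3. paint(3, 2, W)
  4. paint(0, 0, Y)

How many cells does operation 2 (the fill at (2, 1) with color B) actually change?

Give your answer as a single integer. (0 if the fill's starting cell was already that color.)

After op 1 fill(0,4,W) [36 cells changed]:
WWWWWW
WWWWWW
WWWWWW
WWWWWW
WWWWWW
WWWWWW
BBWWWW
BBBBGG
After op 2 fill(2,1,B) [40 cells changed]:
BBBBBB
BBBBBB
BBBBBB
BBBBBB
BBBBBB
BBBBBB
BBBBBB
BBBBGG

Answer: 40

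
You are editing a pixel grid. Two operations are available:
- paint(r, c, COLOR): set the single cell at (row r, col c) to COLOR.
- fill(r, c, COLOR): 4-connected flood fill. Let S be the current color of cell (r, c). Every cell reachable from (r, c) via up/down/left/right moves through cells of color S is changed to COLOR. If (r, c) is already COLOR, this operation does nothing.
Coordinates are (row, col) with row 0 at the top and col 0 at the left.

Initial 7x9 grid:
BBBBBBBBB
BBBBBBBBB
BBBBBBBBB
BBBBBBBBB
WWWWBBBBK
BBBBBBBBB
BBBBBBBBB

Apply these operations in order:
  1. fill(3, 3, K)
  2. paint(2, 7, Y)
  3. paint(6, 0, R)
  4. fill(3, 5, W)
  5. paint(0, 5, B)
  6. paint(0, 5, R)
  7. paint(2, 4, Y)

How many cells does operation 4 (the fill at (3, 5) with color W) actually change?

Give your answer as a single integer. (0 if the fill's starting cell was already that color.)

Answer: 57

Derivation:
After op 1 fill(3,3,K) [58 cells changed]:
KKKKKKKKK
KKKKKKKKK
KKKKKKKKK
KKKKKKKKK
WWWWKKKKK
KKKKKKKKK
KKKKKKKKK
After op 2 paint(2,7,Y):
KKKKKKKKK
KKKKKKKKK
KKKKKKKYK
KKKKKKKKK
WWWWKKKKK
KKKKKKKKK
KKKKKKKKK
After op 3 paint(6,0,R):
KKKKKKKKK
KKKKKKKKK
KKKKKKKYK
KKKKKKKKK
WWWWKKKKK
KKKKKKKKK
RKKKKKKKK
After op 4 fill(3,5,W) [57 cells changed]:
WWWWWWWWW
WWWWWWWWW
WWWWWWWYW
WWWWWWWWW
WWWWWWWWW
WWWWWWWWW
RWWWWWWWW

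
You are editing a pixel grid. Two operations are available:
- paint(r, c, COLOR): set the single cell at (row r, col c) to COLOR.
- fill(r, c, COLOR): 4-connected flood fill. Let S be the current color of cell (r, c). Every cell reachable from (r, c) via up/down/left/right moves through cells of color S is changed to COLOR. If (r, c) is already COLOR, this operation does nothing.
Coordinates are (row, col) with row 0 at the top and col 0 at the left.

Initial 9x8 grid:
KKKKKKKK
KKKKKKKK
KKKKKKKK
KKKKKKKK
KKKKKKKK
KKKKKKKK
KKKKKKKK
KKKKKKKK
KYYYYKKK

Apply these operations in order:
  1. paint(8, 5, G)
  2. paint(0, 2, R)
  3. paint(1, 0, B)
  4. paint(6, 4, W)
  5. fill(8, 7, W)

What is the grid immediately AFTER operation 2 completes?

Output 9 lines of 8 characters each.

After op 1 paint(8,5,G):
KKKKKKKK
KKKKKKKK
KKKKKKKK
KKKKKKKK
KKKKKKKK
KKKKKKKK
KKKKKKKK
KKKKKKKK
KYYYYGKK
After op 2 paint(0,2,R):
KKRKKKKK
KKKKKKKK
KKKKKKKK
KKKKKKKK
KKKKKKKK
KKKKKKKK
KKKKKKKK
KKKKKKKK
KYYYYGKK

Answer: KKRKKKKK
KKKKKKKK
KKKKKKKK
KKKKKKKK
KKKKKKKK
KKKKKKKK
KKKKKKKK
KKKKKKKK
KYYYYGKK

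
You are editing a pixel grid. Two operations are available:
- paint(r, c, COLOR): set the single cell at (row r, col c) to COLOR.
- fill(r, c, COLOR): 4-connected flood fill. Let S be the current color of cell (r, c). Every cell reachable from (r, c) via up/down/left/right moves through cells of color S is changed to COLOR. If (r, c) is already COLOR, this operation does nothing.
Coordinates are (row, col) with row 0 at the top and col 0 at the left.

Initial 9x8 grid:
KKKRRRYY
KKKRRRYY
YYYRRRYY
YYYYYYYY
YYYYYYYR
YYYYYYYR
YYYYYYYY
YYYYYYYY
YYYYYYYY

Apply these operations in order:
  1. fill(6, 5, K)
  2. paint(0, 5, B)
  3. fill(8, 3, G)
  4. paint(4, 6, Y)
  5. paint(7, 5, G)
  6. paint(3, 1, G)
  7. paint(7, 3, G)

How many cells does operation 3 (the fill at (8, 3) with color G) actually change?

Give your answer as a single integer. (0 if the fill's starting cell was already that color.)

Answer: 61

Derivation:
After op 1 fill(6,5,K) [55 cells changed]:
KKKRRRKK
KKKRRRKK
KKKRRRKK
KKKKKKKK
KKKKKKKR
KKKKKKKR
KKKKKKKK
KKKKKKKK
KKKKKKKK
After op 2 paint(0,5,B):
KKKRRBKK
KKKRRRKK
KKKRRRKK
KKKKKKKK
KKKKKKKR
KKKKKKKR
KKKKKKKK
KKKKKKKK
KKKKKKKK
After op 3 fill(8,3,G) [61 cells changed]:
GGGRRBGG
GGGRRRGG
GGGRRRGG
GGGGGGGG
GGGGGGGR
GGGGGGGR
GGGGGGGG
GGGGGGGG
GGGGGGGG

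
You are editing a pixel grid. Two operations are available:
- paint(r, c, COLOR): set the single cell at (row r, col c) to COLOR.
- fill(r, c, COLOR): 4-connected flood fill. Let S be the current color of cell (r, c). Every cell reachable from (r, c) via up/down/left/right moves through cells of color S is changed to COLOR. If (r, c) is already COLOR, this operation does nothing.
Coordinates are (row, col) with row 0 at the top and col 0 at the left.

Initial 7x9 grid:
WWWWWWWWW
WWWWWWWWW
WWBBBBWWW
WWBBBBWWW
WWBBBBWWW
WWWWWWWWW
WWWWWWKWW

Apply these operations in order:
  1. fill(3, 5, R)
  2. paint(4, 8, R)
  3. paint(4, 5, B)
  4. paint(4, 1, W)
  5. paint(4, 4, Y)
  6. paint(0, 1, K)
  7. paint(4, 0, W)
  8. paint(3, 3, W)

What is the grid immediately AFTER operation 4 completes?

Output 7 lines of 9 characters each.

After op 1 fill(3,5,R) [12 cells changed]:
WWWWWWWWW
WWWWWWWWW
WWRRRRWWW
WWRRRRWWW
WWRRRRWWW
WWWWWWWWW
WWWWWWKWW
After op 2 paint(4,8,R):
WWWWWWWWW
WWWWWWWWW
WWRRRRWWW
WWRRRRWWW
WWRRRRWWR
WWWWWWWWW
WWWWWWKWW
After op 3 paint(4,5,B):
WWWWWWWWW
WWWWWWWWW
WWRRRRWWW
WWRRRRWWW
WWRRRBWWR
WWWWWWWWW
WWWWWWKWW
After op 4 paint(4,1,W):
WWWWWWWWW
WWWWWWWWW
WWRRRRWWW
WWRRRRWWW
WWRRRBWWR
WWWWWWWWW
WWWWWWKWW

Answer: WWWWWWWWW
WWWWWWWWW
WWRRRRWWW
WWRRRRWWW
WWRRRBWWR
WWWWWWWWW
WWWWWWKWW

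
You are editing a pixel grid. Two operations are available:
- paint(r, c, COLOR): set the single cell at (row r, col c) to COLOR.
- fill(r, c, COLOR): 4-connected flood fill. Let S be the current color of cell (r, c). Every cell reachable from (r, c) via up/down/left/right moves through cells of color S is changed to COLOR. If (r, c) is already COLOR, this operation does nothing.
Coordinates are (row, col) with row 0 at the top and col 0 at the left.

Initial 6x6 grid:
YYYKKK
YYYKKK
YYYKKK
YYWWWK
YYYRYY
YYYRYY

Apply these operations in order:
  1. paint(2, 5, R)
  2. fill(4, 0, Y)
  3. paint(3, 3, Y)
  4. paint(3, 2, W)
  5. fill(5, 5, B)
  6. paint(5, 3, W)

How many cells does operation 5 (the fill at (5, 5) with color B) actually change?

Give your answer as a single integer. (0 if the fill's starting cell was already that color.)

After op 1 paint(2,5,R):
YYYKKK
YYYKKK
YYYKKR
YYWWWK
YYYRYY
YYYRYY
After op 2 fill(4,0,Y) [0 cells changed]:
YYYKKK
YYYKKK
YYYKKR
YYWWWK
YYYRYY
YYYRYY
After op 3 paint(3,3,Y):
YYYKKK
YYYKKK
YYYKKR
YYWYWK
YYYRYY
YYYRYY
After op 4 paint(3,2,W):
YYYKKK
YYYKKK
YYYKKR
YYWYWK
YYYRYY
YYYRYY
After op 5 fill(5,5,B) [4 cells changed]:
YYYKKK
YYYKKK
YYYKKR
YYWYWK
YYYRBB
YYYRBB

Answer: 4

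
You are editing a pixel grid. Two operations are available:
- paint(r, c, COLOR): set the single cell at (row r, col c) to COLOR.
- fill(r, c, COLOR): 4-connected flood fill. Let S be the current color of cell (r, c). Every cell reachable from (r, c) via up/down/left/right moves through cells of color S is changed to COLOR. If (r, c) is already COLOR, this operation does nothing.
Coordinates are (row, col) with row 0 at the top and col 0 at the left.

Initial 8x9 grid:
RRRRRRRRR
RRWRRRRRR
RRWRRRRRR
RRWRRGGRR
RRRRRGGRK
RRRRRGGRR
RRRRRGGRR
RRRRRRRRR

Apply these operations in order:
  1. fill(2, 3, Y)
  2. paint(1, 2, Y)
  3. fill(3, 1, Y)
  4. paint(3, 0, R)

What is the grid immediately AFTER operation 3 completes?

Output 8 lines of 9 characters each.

Answer: YYYYYYYYY
YYYYYYYYY
YYWYYYYYY
YYWYYGGYY
YYYYYGGYK
YYYYYGGYY
YYYYYGGYY
YYYYYYYYY

Derivation:
After op 1 fill(2,3,Y) [60 cells changed]:
YYYYYYYYY
YYWYYYYYY
YYWYYYYYY
YYWYYGGYY
YYYYYGGYK
YYYYYGGYY
YYYYYGGYY
YYYYYYYYY
After op 2 paint(1,2,Y):
YYYYYYYYY
YYYYYYYYY
YYWYYYYYY
YYWYYGGYY
YYYYYGGYK
YYYYYGGYY
YYYYYGGYY
YYYYYYYYY
After op 3 fill(3,1,Y) [0 cells changed]:
YYYYYYYYY
YYYYYYYYY
YYWYYYYYY
YYWYYGGYY
YYYYYGGYK
YYYYYGGYY
YYYYYGGYY
YYYYYYYYY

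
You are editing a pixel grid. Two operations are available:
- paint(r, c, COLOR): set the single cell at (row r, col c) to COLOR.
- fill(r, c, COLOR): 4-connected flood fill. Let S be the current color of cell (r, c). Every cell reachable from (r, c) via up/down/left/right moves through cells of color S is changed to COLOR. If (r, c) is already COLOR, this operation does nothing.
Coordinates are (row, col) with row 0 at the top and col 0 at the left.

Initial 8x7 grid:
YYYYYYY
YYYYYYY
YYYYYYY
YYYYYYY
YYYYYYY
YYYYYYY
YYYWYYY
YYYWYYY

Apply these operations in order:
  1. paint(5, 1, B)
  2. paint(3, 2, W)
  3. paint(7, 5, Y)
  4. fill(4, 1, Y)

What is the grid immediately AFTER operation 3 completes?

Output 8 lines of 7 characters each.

Answer: YYYYYYY
YYYYYYY
YYYYYYY
YYWYYYY
YYYYYYY
YBYYYYY
YYYWYYY
YYYWYYY

Derivation:
After op 1 paint(5,1,B):
YYYYYYY
YYYYYYY
YYYYYYY
YYYYYYY
YYYYYYY
YBYYYYY
YYYWYYY
YYYWYYY
After op 2 paint(3,2,W):
YYYYYYY
YYYYYYY
YYYYYYY
YYWYYYY
YYYYYYY
YBYYYYY
YYYWYYY
YYYWYYY
After op 3 paint(7,5,Y):
YYYYYYY
YYYYYYY
YYYYYYY
YYWYYYY
YYYYYYY
YBYYYYY
YYYWYYY
YYYWYYY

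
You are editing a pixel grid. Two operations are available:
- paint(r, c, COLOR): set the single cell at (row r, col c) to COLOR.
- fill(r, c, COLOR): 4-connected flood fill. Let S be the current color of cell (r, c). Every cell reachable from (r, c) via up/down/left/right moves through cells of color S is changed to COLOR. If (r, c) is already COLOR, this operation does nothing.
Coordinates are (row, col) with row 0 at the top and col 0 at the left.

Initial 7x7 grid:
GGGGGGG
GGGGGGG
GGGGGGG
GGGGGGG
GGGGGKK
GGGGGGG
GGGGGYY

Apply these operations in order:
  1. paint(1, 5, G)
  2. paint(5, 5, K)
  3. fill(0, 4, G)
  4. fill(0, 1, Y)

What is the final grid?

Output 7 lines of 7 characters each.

Answer: YYYYYYY
YYYYYYY
YYYYYYY
YYYYYYY
YYYYYKK
YYYYYKG
YYYYYYY

Derivation:
After op 1 paint(1,5,G):
GGGGGGG
GGGGGGG
GGGGGGG
GGGGGGG
GGGGGKK
GGGGGGG
GGGGGYY
After op 2 paint(5,5,K):
GGGGGGG
GGGGGGG
GGGGGGG
GGGGGGG
GGGGGKK
GGGGGKG
GGGGGYY
After op 3 fill(0,4,G) [0 cells changed]:
GGGGGGG
GGGGGGG
GGGGGGG
GGGGGGG
GGGGGKK
GGGGGKG
GGGGGYY
After op 4 fill(0,1,Y) [43 cells changed]:
YYYYYYY
YYYYYYY
YYYYYYY
YYYYYYY
YYYYYKK
YYYYYKG
YYYYYYY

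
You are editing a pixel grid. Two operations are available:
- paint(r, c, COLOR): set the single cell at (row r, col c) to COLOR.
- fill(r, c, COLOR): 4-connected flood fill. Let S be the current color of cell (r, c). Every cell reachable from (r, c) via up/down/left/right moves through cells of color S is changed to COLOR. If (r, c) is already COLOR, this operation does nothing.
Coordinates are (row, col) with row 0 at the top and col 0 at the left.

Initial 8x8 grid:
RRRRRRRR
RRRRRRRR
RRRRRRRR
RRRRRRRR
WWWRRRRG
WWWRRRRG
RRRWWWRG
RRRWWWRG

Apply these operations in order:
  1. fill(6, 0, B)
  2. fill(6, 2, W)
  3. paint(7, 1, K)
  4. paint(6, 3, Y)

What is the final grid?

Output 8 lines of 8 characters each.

Answer: RRRRRRRR
RRRRRRRR
RRRRRRRR
RRRRRRRR
WWWRRRRG
WWWRRRRG
WWWYWWRG
WKWWWWRG

Derivation:
After op 1 fill(6,0,B) [6 cells changed]:
RRRRRRRR
RRRRRRRR
RRRRRRRR
RRRRRRRR
WWWRRRRG
WWWRRRRG
BBBWWWRG
BBBWWWRG
After op 2 fill(6,2,W) [6 cells changed]:
RRRRRRRR
RRRRRRRR
RRRRRRRR
RRRRRRRR
WWWRRRRG
WWWRRRRG
WWWWWWRG
WWWWWWRG
After op 3 paint(7,1,K):
RRRRRRRR
RRRRRRRR
RRRRRRRR
RRRRRRRR
WWWRRRRG
WWWRRRRG
WWWWWWRG
WKWWWWRG
After op 4 paint(6,3,Y):
RRRRRRRR
RRRRRRRR
RRRRRRRR
RRRRRRRR
WWWRRRRG
WWWRRRRG
WWWYWWRG
WKWWWWRG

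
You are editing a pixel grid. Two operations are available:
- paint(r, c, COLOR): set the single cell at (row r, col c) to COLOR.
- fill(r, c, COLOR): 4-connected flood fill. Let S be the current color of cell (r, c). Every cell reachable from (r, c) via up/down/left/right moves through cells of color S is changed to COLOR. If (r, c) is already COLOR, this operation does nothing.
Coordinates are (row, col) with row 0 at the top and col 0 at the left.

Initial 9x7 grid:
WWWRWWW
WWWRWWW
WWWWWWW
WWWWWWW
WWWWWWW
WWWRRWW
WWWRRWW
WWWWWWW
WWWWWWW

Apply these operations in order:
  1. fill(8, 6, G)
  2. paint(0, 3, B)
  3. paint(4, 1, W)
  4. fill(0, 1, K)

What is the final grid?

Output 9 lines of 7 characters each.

Answer: KKKBKKK
KKKRKKK
KKKKKKK
KKKKKKK
KWKKKKK
KKKRRKK
KKKRRKK
KKKKKKK
KKKKKKK

Derivation:
After op 1 fill(8,6,G) [57 cells changed]:
GGGRGGG
GGGRGGG
GGGGGGG
GGGGGGG
GGGGGGG
GGGRRGG
GGGRRGG
GGGGGGG
GGGGGGG
After op 2 paint(0,3,B):
GGGBGGG
GGGRGGG
GGGGGGG
GGGGGGG
GGGGGGG
GGGRRGG
GGGRRGG
GGGGGGG
GGGGGGG
After op 3 paint(4,1,W):
GGGBGGG
GGGRGGG
GGGGGGG
GGGGGGG
GWGGGGG
GGGRRGG
GGGRRGG
GGGGGGG
GGGGGGG
After op 4 fill(0,1,K) [56 cells changed]:
KKKBKKK
KKKRKKK
KKKKKKK
KKKKKKK
KWKKKKK
KKKRRKK
KKKRRKK
KKKKKKK
KKKKKKK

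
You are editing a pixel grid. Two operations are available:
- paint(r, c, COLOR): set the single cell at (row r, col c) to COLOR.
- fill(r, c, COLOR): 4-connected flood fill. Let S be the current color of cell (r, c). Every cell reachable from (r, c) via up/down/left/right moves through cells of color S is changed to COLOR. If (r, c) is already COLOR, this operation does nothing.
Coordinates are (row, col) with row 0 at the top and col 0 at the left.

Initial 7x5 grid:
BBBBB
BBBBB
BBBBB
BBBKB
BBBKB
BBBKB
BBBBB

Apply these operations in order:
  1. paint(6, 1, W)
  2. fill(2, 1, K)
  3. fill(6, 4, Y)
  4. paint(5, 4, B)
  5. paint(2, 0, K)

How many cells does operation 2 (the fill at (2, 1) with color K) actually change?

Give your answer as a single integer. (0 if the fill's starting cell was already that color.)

Answer: 31

Derivation:
After op 1 paint(6,1,W):
BBBBB
BBBBB
BBBBB
BBBKB
BBBKB
BBBKB
BWBBB
After op 2 fill(2,1,K) [31 cells changed]:
KKKKK
KKKKK
KKKKK
KKKKK
KKKKK
KKKKK
KWKKK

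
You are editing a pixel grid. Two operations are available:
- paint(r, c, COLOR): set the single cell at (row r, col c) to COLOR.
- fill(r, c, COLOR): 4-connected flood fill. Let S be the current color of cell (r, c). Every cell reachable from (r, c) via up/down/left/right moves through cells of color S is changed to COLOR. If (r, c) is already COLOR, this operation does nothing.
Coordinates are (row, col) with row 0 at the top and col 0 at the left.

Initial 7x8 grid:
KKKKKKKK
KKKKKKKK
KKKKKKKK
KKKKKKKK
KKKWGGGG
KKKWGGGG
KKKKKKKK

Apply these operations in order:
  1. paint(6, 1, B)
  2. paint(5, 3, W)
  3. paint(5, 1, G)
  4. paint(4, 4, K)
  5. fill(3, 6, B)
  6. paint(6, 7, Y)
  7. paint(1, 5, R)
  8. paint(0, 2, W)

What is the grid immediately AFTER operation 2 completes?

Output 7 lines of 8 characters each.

Answer: KKKKKKKK
KKKKKKKK
KKKKKKKK
KKKKKKKK
KKKWGGGG
KKKWGGGG
KBKKKKKK

Derivation:
After op 1 paint(6,1,B):
KKKKKKKK
KKKKKKKK
KKKKKKKK
KKKKKKKK
KKKWGGGG
KKKWGGGG
KBKKKKKK
After op 2 paint(5,3,W):
KKKKKKKK
KKKKKKKK
KKKKKKKK
KKKKKKKK
KKKWGGGG
KKKWGGGG
KBKKKKKK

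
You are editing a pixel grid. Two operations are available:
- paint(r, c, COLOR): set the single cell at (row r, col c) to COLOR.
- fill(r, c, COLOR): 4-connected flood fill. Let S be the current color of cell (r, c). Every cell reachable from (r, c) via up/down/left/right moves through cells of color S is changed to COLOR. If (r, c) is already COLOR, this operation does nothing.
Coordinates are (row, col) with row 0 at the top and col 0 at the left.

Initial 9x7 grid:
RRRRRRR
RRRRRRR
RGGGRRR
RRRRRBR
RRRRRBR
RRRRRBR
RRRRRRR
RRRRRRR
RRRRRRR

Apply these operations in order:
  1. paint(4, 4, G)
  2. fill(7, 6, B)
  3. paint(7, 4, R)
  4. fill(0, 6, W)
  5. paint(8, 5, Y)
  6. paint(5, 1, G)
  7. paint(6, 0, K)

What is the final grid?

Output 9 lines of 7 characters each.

Answer: WWWWWWW
WWWWWWW
WGGGWWW
WWWWWWW
WWWWGWW
WGWWWWW
KWWWWWW
WWWWRWW
WWWWWYW

Derivation:
After op 1 paint(4,4,G):
RRRRRRR
RRRRRRR
RGGGRRR
RRRRRBR
RRRRGBR
RRRRRBR
RRRRRRR
RRRRRRR
RRRRRRR
After op 2 fill(7,6,B) [56 cells changed]:
BBBBBBB
BBBBBBB
BGGGBBB
BBBBBBB
BBBBGBB
BBBBBBB
BBBBBBB
BBBBBBB
BBBBBBB
After op 3 paint(7,4,R):
BBBBBBB
BBBBBBB
BGGGBBB
BBBBBBB
BBBBGBB
BBBBBBB
BBBBBBB
BBBBRBB
BBBBBBB
After op 4 fill(0,6,W) [58 cells changed]:
WWWWWWW
WWWWWWW
WGGGWWW
WWWWWWW
WWWWGWW
WWWWWWW
WWWWWWW
WWWWRWW
WWWWWWW
After op 5 paint(8,5,Y):
WWWWWWW
WWWWWWW
WGGGWWW
WWWWWWW
WWWWGWW
WWWWWWW
WWWWWWW
WWWWRWW
WWWWWYW
After op 6 paint(5,1,G):
WWWWWWW
WWWWWWW
WGGGWWW
WWWWWWW
WWWWGWW
WGWWWWW
WWWWWWW
WWWWRWW
WWWWWYW
After op 7 paint(6,0,K):
WWWWWWW
WWWWWWW
WGGGWWW
WWWWWWW
WWWWGWW
WGWWWWW
KWWWWWW
WWWWRWW
WWWWWYW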